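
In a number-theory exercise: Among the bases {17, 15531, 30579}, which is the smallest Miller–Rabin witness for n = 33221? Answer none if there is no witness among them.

17

n − 1 = 33220 = 2^2 · 8305, so s = 2 and d = 8305.
Base 17: x_0 = 17^8305 mod 33221 = 8952. x_0 is neither 1 nor 33220, so continue squaring. x_1 = 8952^2 mod 33221 = 9252. Reached i = s−1 = 1 without hitting −1: 17 is a Miller–Rabin witness and 33221 is composite.
Base 15531: x_0 = 15531^8305 mod 33221 = 30094. x_0 is neither 1 nor 33220, so continue squaring. x_1 = 30094^2 mod 33221 = 11155. Reached i = s−1 = 1 without hitting −1: 15531 is a Miller–Rabin witness and 33221 is composite.
Base 30579: x_0 = 30579^8305 mod 33221 = 30440. x_0 is neither 1 nor 33220, so continue squaring. x_1 = 30440^2 mod 33221 = 26689. Reached i = s−1 = 1 without hitting −1: 30579 is a Miller–Rabin witness and 33221 is composite.
The smallest witness among the given bases is 17.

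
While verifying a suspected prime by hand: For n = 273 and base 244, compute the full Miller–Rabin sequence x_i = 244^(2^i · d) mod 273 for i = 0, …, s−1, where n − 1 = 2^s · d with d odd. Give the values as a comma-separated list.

160, 211, 22, 211

n − 1 = 272 = 2^4 · 17, so s = 4 and d = 17.
x_0 = 244^17 mod 273 = 160.
x_1 = 160^2 mod 273 = 211.
x_2 = 211^2 mod 273 = 22.
x_3 = 22^2 mod 273 = 211.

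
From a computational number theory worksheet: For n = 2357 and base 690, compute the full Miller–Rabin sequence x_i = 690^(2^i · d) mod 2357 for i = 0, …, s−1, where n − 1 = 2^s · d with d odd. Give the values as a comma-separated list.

2356, 1

n − 1 = 2356 = 2^2 · 589, so s = 2 and d = 589.
x_0 = 690^589 mod 2357 = 2356.
x_1 = 2356^2 mod 2357 = 1.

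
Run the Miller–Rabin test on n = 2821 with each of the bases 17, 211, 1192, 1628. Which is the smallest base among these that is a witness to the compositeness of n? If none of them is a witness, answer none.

none

n − 1 = 2820 = 2^2 · 705, so s = 2 and d = 705.
Base 17: x_0 = 17^705 mod 2821 = 2820. x_0 = 2820 ≡ −1, so 17 is not a witness.
Base 211: x_0 = 211^705 mod 2821 = 1. x_0 = 1, so 211 is not a witness.
Base 1192: x_0 = 1192^705 mod 2821 = 1. x_0 = 1, so 1192 is not a witness.
Base 1628: x_0 = 1628^705 mod 2821 = 1. x_0 = 1, so 1628 is not a witness.
No listed base is a witness for 2821.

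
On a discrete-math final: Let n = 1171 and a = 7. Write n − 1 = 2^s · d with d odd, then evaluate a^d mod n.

1170

n − 1 = 1170 = 2^1 · 585, so s = 1 and d = 585.
7^585 mod 1171 = 1170.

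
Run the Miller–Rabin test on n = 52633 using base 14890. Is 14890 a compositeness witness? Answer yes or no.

n − 1 = 52632 = 2^3 · 6579, so s = 3 and d = 6579.
Repeated squaring mod 52633: 14890^1 ≡ 14890, 14890^2 ≡ 21904, 14890^4 ≡ 35421, 14890^8 ≡ 34420, 14890^16 ≡ 20203, 14890^32 ≡ 44927, 14890^64 ≡ 12412, 14890^128 ≡ 953, 14890^256 ≡ 13448, 14890^512 ≡ 1716, 14890^1024 ≡ 49841, 14890^2048 ≡ 5580, 14890^4096 ≡ 30297.
6579 = 4096 + 2048 + 256 + 128 + 32 + 16 + 2 + 1, so 14890^6579 ≡ 30297·5580·13448·953·44927·20203·21904·14890 ≡ 41098 (mod 52633).
x_0 = 14890^6579 mod 52633 = 41098.
x_0 is neither 1 nor 52632, so continue squaring.
x_1 = 41098^2 mod 52633 = 1.
x_1 = 1 but x_0 ≠ ±1, a nontrivial square root of 1 — 14890 is a witness and 52633 is composite.

yes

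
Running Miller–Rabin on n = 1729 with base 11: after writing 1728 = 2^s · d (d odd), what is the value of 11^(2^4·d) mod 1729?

1

n − 1 = 1728 = 2^6 · 27, so s = 6 and d = 27.
x_0 = 11^27 mod 1729 = 1331.
x_1 = 1331^2 mod 1729 = 1065.
x_2 = 1065^2 mod 1729 = 1.
x_3 = 1^2 mod 1729 = 1.
x_4 = 1^2 mod 1729 = 1.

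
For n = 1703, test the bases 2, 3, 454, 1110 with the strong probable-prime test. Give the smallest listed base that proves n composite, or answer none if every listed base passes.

2

n − 1 = 1702 = 2^1 · 851, so s = 1 and d = 851.
Base 2: x_0 = 2^851 mod 1703 = 722. x_0 ∉ {1, 1702} and s = 1, so 2 is a Miller–Rabin witness and 1703 is composite.
Base 3: x_0 = 3^851 mod 1703 = 74. x_0 ∉ {1, 1702} and s = 1, so 3 is a Miller–Rabin witness and 1703 is composite.
Base 454: x_0 = 454^851 mod 1703 = 454. x_0 ∉ {1, 1702} and s = 1, so 454 is a Miller–Rabin witness and 1703 is composite.
Base 1110: x_0 = 1110^851 mod 1703 = 866. x_0 ∉ {1, 1702} and s = 1, so 1110 is a Miller–Rabin witness and 1703 is composite.
The smallest witness among the given bases is 2.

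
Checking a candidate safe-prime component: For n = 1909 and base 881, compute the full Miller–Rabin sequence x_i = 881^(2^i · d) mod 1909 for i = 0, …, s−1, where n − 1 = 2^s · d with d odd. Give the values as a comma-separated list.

n − 1 = 1908 = 2^2 · 477, so s = 2 and d = 477.
x_0 = 881^477 mod 1909 = 1532.
x_1 = 1532^2 mod 1909 = 863.

1532, 863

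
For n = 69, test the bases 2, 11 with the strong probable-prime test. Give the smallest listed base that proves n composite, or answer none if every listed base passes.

n − 1 = 68 = 2^2 · 17, so s = 2 and d = 17.
Base 2: x_0 = 2^17 mod 69 = 41. x_0 is neither 1 nor 68, so continue squaring. x_1 = 41^2 mod 69 = 25. Reached i = s−1 = 1 without hitting −1: 2 is a Miller–Rabin witness and 69 is composite.
Base 11: x_0 = 11^17 mod 69 = 14. x_0 is neither 1 nor 68, so continue squaring. x_1 = 14^2 mod 69 = 58. Reached i = s−1 = 1 without hitting −1: 11 is a Miller–Rabin witness and 69 is composite.
The smallest witness among the given bases is 2.

2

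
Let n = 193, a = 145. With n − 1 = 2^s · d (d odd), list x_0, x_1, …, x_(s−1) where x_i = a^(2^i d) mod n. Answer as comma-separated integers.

n − 1 = 192 = 2^6 · 3, so s = 6 and d = 3.
x_0 = 145^3 mod 193 = 190.
x_1 = 190^2 mod 193 = 9.
x_2 = 9^2 mod 193 = 81.
x_3 = 81^2 mod 193 = 192.
x_4 = 192^2 mod 193 = 1.
x_5 = 1^2 mod 193 = 1.

190, 9, 81, 192, 1, 1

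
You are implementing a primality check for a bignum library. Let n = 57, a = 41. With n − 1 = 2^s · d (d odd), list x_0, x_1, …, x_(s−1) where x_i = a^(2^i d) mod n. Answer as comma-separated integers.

n − 1 = 56 = 2^3 · 7, so s = 3 and d = 7.
x_0 = 41^7 mod 57 = 2.
x_1 = 2^2 mod 57 = 4.
x_2 = 4^2 mod 57 = 16.

2, 4, 16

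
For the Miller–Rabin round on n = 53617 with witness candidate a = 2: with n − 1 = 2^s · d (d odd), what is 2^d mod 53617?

n − 1 = 53616 = 2^4 · 3351, so s = 4 and d = 3351.
2^3351 mod 53617 = 1.

1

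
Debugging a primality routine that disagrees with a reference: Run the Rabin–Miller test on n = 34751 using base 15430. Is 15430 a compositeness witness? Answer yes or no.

yes

n − 1 = 34750 = 2^1 · 17375, so s = 1 and d = 17375.
x_0 = 15430^17375 mod 34751 = 28798.
x_0 ∉ {1, 34750} and s = 1, so 15430 is a Miller–Rabin witness and 34751 is composite.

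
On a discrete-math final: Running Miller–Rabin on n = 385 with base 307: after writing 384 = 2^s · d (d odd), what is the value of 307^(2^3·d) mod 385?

n − 1 = 384 = 2^7 · 3, so s = 7 and d = 3.
x_0 = 307^3 mod 385 = 153.
x_1 = 153^2 mod 385 = 309.
x_2 = 309^2 mod 385 = 1.
x_3 = 1^2 mod 385 = 1.

1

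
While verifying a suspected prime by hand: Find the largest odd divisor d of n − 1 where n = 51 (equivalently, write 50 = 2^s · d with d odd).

Halving: 50 → 25; 25 is odd.
So 50 = 2^1 · 25.

25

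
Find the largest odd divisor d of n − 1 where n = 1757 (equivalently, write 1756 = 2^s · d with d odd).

439

Halving: 1756 → 878 → 439; 439 is odd.
So 1756 = 2^2 · 439.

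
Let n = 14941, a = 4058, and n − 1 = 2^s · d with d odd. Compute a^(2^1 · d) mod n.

n − 1 = 14940 = 2^2 · 3735, so s = 2 and d = 3735.
x_0 = 4058^3735 mod 14941 = 7771.
x_1 = 7771^2 mod 14941 = 11860.

11860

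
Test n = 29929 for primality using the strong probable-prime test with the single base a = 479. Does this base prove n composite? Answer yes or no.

yes

n − 1 = 29928 = 2^3 · 3741, so s = 3 and d = 3741.
x_0 = 479^3741 mod 29929 = 29238.
x_0 is neither 1 nor 29928, so continue squaring.
x_1 = 29238^2 mod 29929 = 28546.
x_2 = 28546^2 mod 29929 = 27162.
Reached i = s−1 = 2 without hitting −1: 479 is a Miller–Rabin witness and 29929 is composite.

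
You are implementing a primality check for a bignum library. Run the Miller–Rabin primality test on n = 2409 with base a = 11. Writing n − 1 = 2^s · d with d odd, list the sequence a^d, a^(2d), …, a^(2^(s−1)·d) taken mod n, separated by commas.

902, 1771, 2332

n − 1 = 2408 = 2^3 · 301, so s = 3 and d = 301.
x_0 = 11^301 mod 2409 = 902.
x_1 = 902^2 mod 2409 = 1771.
x_2 = 1771^2 mod 2409 = 2332.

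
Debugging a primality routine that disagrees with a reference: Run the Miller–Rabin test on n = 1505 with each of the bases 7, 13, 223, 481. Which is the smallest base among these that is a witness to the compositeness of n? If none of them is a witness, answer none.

7

n − 1 = 1504 = 2^5 · 47, so s = 5 and d = 47.
Base 7: x_0 = 7^47 mod 1505 = 553. x_0 is neither 1 nor 1504, so continue squaring. x_1 = 553^2 mod 1505 = 294. x_2 = 294^2 mod 1505 = 651. x_3 = 651^2 mod 1505 = 896. x_4 = 896^2 mod 1505 = 651. Reached i = s−1 = 4 without hitting −1: 7 is a Miller–Rabin witness and 1505 is composite.
Base 13: x_0 = 13^47 mod 1505 = 762. x_0 is neither 1 nor 1504, so continue squaring. x_1 = 762^2 mod 1505 = 1219. x_2 = 1219^2 mod 1505 = 526. x_3 = 526^2 mod 1505 = 1261. x_4 = 1261^2 mod 1505 = 841. Reached i = s−1 = 4 without hitting −1: 13 is a Miller–Rabin witness and 1505 is composite.
Base 223: x_0 = 223^47 mod 1505 = 1077. x_0 is neither 1 nor 1504, so continue squaring. x_1 = 1077^2 mod 1505 = 1079. x_2 = 1079^2 mod 1505 = 876. x_3 = 876^2 mod 1505 = 1331. x_4 = 1331^2 mod 1505 = 176. Reached i = s−1 = 4 without hitting −1: 223 is a Miller–Rabin witness and 1505 is composite.
Base 481: x_0 = 481^47 mod 1505 = 346. x_0 is neither 1 nor 1504, so continue squaring. x_1 = 346^2 mod 1505 = 821. x_2 = 821^2 mod 1505 = 1306. x_3 = 1306^2 mod 1505 = 471. x_4 = 471^2 mod 1505 = 606. Reached i = s−1 = 4 without hitting −1: 481 is a Miller–Rabin witness and 1505 is composite.
The smallest witness among the given bases is 7.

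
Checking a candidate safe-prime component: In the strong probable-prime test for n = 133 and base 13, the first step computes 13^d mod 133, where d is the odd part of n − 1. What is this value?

n − 1 = 132 = 2^2 · 33, so s = 2 and d = 33.
Repeated squaring mod 133: 13^1 ≡ 13, 13^2 ≡ 36, 13^4 ≡ 99, 13^8 ≡ 92, 13^16 ≡ 85, 13^32 ≡ 43.
33 = 32 + 1, so 13^33 ≡ 43·13 ≡ 27 (mod 133).

27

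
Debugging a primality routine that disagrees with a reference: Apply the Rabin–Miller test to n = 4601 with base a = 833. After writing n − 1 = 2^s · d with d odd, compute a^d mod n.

3843

n − 1 = 4600 = 2^3 · 575, so s = 3 and d = 575.
Repeated squaring mod 4601: 833^1 ≡ 833, 833^2 ≡ 3739, 833^4 ≡ 2283, 833^8 ≡ 3757, 833^16 ≡ 3782, 833^32 ≡ 3616, 833^64 ≡ 4015, 833^128 ≡ 2922, 833^256 ≡ 3229, 833^512 ≡ 575.
575 = 512 + 32 + 16 + 8 + 4 + 2 + 1, so 833^575 ≡ 575·3616·3782·3757·2283·3739·833 ≡ 3843 (mod 4601).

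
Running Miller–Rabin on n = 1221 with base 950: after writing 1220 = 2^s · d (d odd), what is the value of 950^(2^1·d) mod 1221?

n − 1 = 1220 = 2^2 · 305, so s = 2 and d = 305.
By repeated squaring, 950^305 ≡ 188 (mod 1221).
x_0 = 188.
x_1 = 188^2 mod 1221 = 1156.

1156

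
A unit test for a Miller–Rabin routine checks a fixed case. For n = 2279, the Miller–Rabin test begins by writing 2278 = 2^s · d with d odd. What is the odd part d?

1139

Halving: 2278 → 1139; 1139 is odd.
So 2278 = 2^1 · 1139.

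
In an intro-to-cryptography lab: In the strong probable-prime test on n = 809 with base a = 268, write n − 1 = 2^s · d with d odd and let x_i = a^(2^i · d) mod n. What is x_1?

491

n − 1 = 808 = 2^3 · 101, so s = 3 and d = 101.
x_0 = 268^101 mod 809 = 570.
x_1 = 570^2 mod 809 = 491.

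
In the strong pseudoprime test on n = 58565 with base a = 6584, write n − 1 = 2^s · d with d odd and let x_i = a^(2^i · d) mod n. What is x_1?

6536

n − 1 = 58564 = 2^2 · 14641, so s = 2 and d = 14641.
Repeated squaring mod 58565: 6584^1 ≡ 6584, 6584^2 ≡ 10956, 6584^4 ≡ 34251, 6584^8 ≡ 15486, 6584^16 ≡ 51086, 6584^32 ≡ 5866, 6584^64 ≡ 32301, 6584^128 ≡ 19126, 6584^256 ≡ 6886, 6584^512 ≡ 37911, 6584^1024 ≡ 256, 6584^2048 ≡ 6971, 6584^4096 ≡ 44456, 6584^8192 ≡ 1446.
14641 = 8192 + 4096 + 2048 + 256 + 32 + 16 + 1, so 6584^14641 ≡ 1446·44456·6971·6886·5866·51086·6584 ≡ 41944 (mod 58565).
x_0 = 41944.
x_1 = 41944^2 mod 58565 = 6536.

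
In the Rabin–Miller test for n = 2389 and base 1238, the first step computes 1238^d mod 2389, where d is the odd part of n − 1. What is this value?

n − 1 = 2388 = 2^2 · 597, so s = 2 and d = 597.
1238^597 mod 2389 = 1.

1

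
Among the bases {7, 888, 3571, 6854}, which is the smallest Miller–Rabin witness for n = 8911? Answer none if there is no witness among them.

7

n − 1 = 8910 = 2^1 · 4455, so s = 1 and d = 4455.
Base 7: x_0 = 7^4455 mod 8911 = 1540. x_0 ∉ {1, 8910} and s = 1, so 7 is a Miller–Rabin witness and 8911 is composite.
Base 888: x_0 = 888^4455 mod 8911 = 8644. x_0 ∉ {1, 8910} and s = 1, so 888 is a Miller–Rabin witness and 8911 is composite.
Base 3571: x_0 = 3571^4455 mod 8911 = 6364. x_0 ∉ {1, 8910} and s = 1, so 3571 is a Miller–Rabin witness and 8911 is composite.
Base 6854: x_0 = 6854^4455 mod 8911 = 6364. x_0 ∉ {1, 8910} and s = 1, so 6854 is a Miller–Rabin witness and 8911 is composite.
The smallest witness among the given bases is 7.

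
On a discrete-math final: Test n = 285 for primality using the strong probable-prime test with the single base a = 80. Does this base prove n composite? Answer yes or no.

n − 1 = 284 = 2^2 · 71, so s = 2 and d = 71.
x_0 = 80^71 mod 285 = 5.
x_0 is neither 1 nor 284, so continue squaring.
x_1 = 5^2 mod 285 = 25.
Reached i = s−1 = 1 without hitting −1: 80 is a Miller–Rabin witness and 285 is composite.

yes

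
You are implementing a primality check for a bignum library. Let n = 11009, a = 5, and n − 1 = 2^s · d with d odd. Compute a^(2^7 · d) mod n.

5574

n − 1 = 11008 = 2^8 · 43, so s = 8 and d = 43.
x_0 = 5^43 mod 11009 = 1179.
x_1 = 1179^2 mod 11009 = 2907.
x_2 = 2907^2 mod 11009 = 6746.
x_3 = 6746^2 mod 11009 = 8319.
x_4 = 8319^2 mod 11009 = 3187.
x_5 = 3187^2 mod 11009 = 6671.
x_6 = 6671^2 mod 11009 = 3863.
x_7 = 3863^2 mod 11009 = 5574.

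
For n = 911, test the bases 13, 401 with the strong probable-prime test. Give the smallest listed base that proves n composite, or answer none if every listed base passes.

none

n − 1 = 910 = 2^1 · 455, so s = 1 and d = 455.
Base 13: x_0 = 13^455 mod 911 = 1. x_0 = 1, so 13 is not a witness.
Base 401: x_0 = 401^455 mod 911 = 1. x_0 = 1, so 401 is not a witness.
No listed base is a witness for 911.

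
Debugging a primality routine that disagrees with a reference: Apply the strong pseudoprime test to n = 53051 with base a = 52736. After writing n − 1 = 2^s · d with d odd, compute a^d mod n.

53050

n − 1 = 53050 = 2^1 · 26525, so s = 1 and d = 26525.
52736^26525 mod 53051 = 53050.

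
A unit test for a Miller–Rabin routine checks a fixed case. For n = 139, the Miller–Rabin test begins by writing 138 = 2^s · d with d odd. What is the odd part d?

69

Halving: 138 → 69; 69 is odd.
So 138 = 2^1 · 69.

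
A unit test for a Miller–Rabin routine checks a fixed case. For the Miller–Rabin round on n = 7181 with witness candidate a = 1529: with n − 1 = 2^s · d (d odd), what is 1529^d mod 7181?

2792

n − 1 = 7180 = 2^2 · 1795, so s = 2 and d = 1795.
By repeated squaring, 1529^1795 ≡ 2792 (mod 7181).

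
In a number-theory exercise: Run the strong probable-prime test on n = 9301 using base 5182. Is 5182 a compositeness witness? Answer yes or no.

no

n − 1 = 9300 = 2^2 · 2325, so s = 2 and d = 2325.
x_0 = 5182^2325 mod 9301 = 9300.
x_0 = 9300 ≡ −1, so 5182 is not a witness.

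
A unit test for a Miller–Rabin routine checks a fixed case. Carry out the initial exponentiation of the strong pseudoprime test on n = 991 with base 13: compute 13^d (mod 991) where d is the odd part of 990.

n − 1 = 990 = 2^1 · 495, so s = 1 and d = 495.
13^495 mod 991 = 1.

1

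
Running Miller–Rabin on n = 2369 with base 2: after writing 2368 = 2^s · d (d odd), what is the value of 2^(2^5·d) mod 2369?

n − 1 = 2368 = 2^6 · 37, so s = 6 and d = 37.
By repeated squaring, 2^37 ≡ 1810 (mod 2369).
x_0 = 1810.
x_1 = 1810^2 mod 2369 = 2142.
x_2 = 2142^2 mod 2369 = 1780.
x_3 = 1780^2 mod 2369 = 1047.
x_4 = 1047^2 mod 2369 = 1731.
x_5 = 1731^2 mod 2369 = 1945.

1945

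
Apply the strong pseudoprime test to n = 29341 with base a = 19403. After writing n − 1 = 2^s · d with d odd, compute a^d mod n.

18543

n − 1 = 29340 = 2^2 · 7335, so s = 2 and d = 7335.
Repeated squaring mod 29341: 19403^1 ≡ 19403, 19403^2 ≡ 2038, 19403^4 ≡ 16363, 19403^8 ≡ 11144, 19403^16 ≡ 17624, 19403^32 ≡ 1550, 19403^64 ≡ 25879, 19403^128 ≡ 14316, 19403^256 ≡ 971, 19403^512 ≡ 3929, 19403^1024 ≡ 3675, 19403^2048 ≡ 8765, 19403^4096 ≡ 10487.
7335 = 4096 + 2048 + 1024 + 128 + 32 + 4 + 2 + 1, so 19403^7335 ≡ 10487·8765·3675·14316·1550·16363·2038·19403 ≡ 18543 (mod 29341).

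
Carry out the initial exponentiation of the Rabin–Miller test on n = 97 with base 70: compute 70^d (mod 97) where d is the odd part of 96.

n − 1 = 96 = 2^5 · 3, so s = 5 and d = 3.
70^3 mod 97 = 8.

8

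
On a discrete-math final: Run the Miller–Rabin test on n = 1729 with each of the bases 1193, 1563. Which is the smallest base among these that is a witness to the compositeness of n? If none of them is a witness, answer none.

none

n − 1 = 1728 = 2^6 · 27, so s = 6 and d = 27.
Base 1193: x_0 = 1193^27 mod 1729 = 1728. x_0 = 1728 ≡ −1, so 1193 is not a witness.
Base 1563: x_0 = 1563^27 mod 1729 = 1. x_0 = 1, so 1563 is not a witness.
No listed base is a witness for 1729.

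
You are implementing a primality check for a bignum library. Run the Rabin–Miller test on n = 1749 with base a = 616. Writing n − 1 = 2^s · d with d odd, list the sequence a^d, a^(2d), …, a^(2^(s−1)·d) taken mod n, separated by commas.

385, 1309

n − 1 = 1748 = 2^2 · 437, so s = 2 and d = 437.
x_0 = 616^437 mod 1749 = 385.
x_1 = 385^2 mod 1749 = 1309.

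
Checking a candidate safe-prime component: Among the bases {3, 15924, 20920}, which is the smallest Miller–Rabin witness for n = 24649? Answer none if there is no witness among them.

3

n − 1 = 24648 = 2^3 · 3081, so s = 3 and d = 3081.
Base 3: x_0 = 3^3081 mod 24649 = 16641. x_0 is neither 1 nor 24648, so continue squaring. x_1 = 16641^2 mod 24649 = 16015. x_2 = 16015^2 mod 24649 = 7380. Reached i = s−1 = 2 without hitting −1: 3 is a Miller–Rabin witness and 24649 is composite.
Base 15924: x_0 = 15924^3081 mod 24649 = 10206. x_0 is neither 1 nor 24648, so continue squaring. x_1 = 10206^2 mod 24649 = 20411. x_2 = 20411^2 mod 24649 = 16172. Reached i = s−1 = 2 without hitting −1: 15924 is a Miller–Rabin witness and 24649 is composite.
Base 20920: x_0 = 20920^3081 mod 24649 = 16486. x_0 is neither 1 nor 24648, so continue squaring. x_1 = 16486^2 mod 24649 = 8322. x_2 = 8322^2 mod 24649 = 16643. Reached i = s−1 = 2 without hitting −1: 20920 is a Miller–Rabin witness and 24649 is composite.
The smallest witness among the given bases is 3.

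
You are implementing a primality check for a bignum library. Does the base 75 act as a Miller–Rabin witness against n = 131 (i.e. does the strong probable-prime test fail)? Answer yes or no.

n − 1 = 130 = 2^1 · 65, so s = 1 and d = 65.
By repeated squaring, 75^65 ≡ 1 (mod 131).
x_0 = 75^65 mod 131 = 1.
x_0 = 1, so 75 is not a witness.

no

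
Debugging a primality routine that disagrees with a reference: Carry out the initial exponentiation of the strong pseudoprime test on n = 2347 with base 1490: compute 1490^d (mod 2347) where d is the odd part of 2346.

1

n − 1 = 2346 = 2^1 · 1173, so s = 1 and d = 1173.
1490^1173 mod 2347 = 1.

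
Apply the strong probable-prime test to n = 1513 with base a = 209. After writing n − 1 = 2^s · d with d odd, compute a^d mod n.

394

n − 1 = 1512 = 2^3 · 189, so s = 3 and d = 189.
By repeated squaring, 209^189 ≡ 394 (mod 1513).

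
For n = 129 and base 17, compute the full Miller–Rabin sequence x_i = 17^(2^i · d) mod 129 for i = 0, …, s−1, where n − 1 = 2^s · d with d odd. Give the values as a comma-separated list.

17, 31, 58, 10, 100, 67, 103

n − 1 = 128 = 2^7 · 1, so s = 7 and d = 1.
x_0 = 17^1 mod 129 = 17.
x_1 = 17^2 mod 129 = 31.
x_2 = 31^2 mod 129 = 58.
x_3 = 58^2 mod 129 = 10.
x_4 = 10^2 mod 129 = 100.
x_5 = 100^2 mod 129 = 67.
x_6 = 67^2 mod 129 = 103.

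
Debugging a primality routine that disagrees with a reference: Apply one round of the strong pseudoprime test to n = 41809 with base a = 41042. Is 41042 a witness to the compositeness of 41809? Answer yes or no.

n − 1 = 41808 = 2^4 · 2613, so s = 4 and d = 2613.
x_0 = 41042^2613 mod 41809 = 1039.
x_0 is neither 1 nor 41808, so continue squaring.
x_1 = 1039^2 mod 41809 = 34296.
x_2 = 34296^2 mod 41809 = 3019.
x_3 = 3019^2 mod 41809 = 41808.
x_3 ≡ −1, so 41042 is not a witness.

no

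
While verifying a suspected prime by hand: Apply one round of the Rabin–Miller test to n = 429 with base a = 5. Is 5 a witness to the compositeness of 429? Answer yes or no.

n − 1 = 428 = 2^2 · 107, so s = 2 and d = 107.
Repeated squaring mod 429: 5^1 ≡ 5, 5^2 ≡ 25, 5^4 ≡ 196, 5^8 ≡ 235, 5^16 ≡ 313, 5^32 ≡ 157, 5^64 ≡ 196.
107 = 64 + 32 + 8 + 2 + 1, so 5^107 ≡ 196·157·235·25·5 ≡ 47 (mod 429).
x_0 = 5^107 mod 429 = 47.
x_0 is neither 1 nor 428, so continue squaring.
x_1 = 47^2 mod 429 = 64.
Reached i = s−1 = 1 without hitting −1: 5 is a Miller–Rabin witness and 429 is composite.

yes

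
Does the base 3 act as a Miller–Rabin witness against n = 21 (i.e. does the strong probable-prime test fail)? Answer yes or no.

n − 1 = 20 = 2^2 · 5, so s = 2 and d = 5.
x_0 = 3^5 mod 21 = 12.
x_0 is neither 1 nor 20, so continue squaring.
x_1 = 12^2 mod 21 = 18.
Reached i = s−1 = 1 without hitting −1: 3 is a Miller–Rabin witness and 21 is composite.

yes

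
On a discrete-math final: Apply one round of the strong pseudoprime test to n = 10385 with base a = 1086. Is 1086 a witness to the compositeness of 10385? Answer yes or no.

no

n − 1 = 10384 = 2^4 · 649, so s = 4 and d = 649.
x_0 = 1086^649 mod 10385 = 1.
x_0 = 1, so 1086 is not a witness.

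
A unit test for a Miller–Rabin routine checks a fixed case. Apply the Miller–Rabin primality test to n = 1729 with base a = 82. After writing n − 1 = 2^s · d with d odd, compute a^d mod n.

818

n − 1 = 1728 = 2^6 · 27, so s = 6 and d = 27.
82^27 mod 1729 = 818.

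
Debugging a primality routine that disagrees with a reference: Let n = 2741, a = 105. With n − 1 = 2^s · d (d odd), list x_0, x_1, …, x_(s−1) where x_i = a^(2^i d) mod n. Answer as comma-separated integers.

n − 1 = 2740 = 2^2 · 685, so s = 2 and d = 685.
x_0 = 105^685 mod 2741 = 656.
x_1 = 656^2 mod 2741 = 2740.

656, 2740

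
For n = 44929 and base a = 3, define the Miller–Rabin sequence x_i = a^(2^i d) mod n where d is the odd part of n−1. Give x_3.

n − 1 = 44928 = 2^7 · 351, so s = 7 and d = 351.
By repeated squaring, 3^351 ≡ 16124 (mod 44929).
x_0 = 16124.
x_1 = 16124^2 mod 44929 = 24182.
x_2 = 24182^2 mod 44929 = 18189.
x_3 = 18189^2 mod 44929 = 27494.

27494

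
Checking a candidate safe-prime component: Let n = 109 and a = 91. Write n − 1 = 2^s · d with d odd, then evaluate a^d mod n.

76

n − 1 = 108 = 2^2 · 27, so s = 2 and d = 27.
Repeated squaring mod 109: 91^1 ≡ 91, 91^2 ≡ 106, 91^4 ≡ 9, 91^8 ≡ 81, 91^16 ≡ 21.
27 = 16 + 8 + 2 + 1, so 91^27 ≡ 21·81·106·91 ≡ 76 (mod 109).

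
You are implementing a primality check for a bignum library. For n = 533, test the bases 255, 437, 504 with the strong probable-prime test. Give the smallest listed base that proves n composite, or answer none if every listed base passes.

437

n − 1 = 532 = 2^2 · 133, so s = 2 and d = 133.
Base 255: x_0 = 255^133 mod 533 = 255. x_0 is neither 1 nor 532, so continue squaring. x_1 = 255^2 mod 533 = 532. x_1 ≡ −1, so 255 is not a witness.
Base 437: x_0 = 437^133 mod 533 = 424. x_0 is neither 1 nor 532, so continue squaring. x_1 = 424^2 mod 533 = 155. Reached i = s−1 = 1 without hitting −1: 437 is a Miller–Rabin witness and 533 is composite.
Base 504: x_0 = 504^133 mod 533 = 218. x_0 is neither 1 nor 532, so continue squaring. x_1 = 218^2 mod 533 = 87. Reached i = s−1 = 1 without hitting −1: 504 is a Miller–Rabin witness and 533 is composite.
The smallest witness among the given bases is 437.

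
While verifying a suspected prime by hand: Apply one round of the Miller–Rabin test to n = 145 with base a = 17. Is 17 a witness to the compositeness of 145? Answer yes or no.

n − 1 = 144 = 2^4 · 9, so s = 4 and d = 9.
Repeated squaring mod 145: 17^1 ≡ 17, 17^2 ≡ 144, 17^4 ≡ 1, 17^8 ≡ 1.
9 = 8 + 1, so 17^9 ≡ 1·17 ≡ 17 (mod 145).
x_0 = 17^9 mod 145 = 17.
x_0 is neither 1 nor 144, so continue squaring.
x_1 = 17^2 mod 145 = 144.
x_1 ≡ −1, so 17 is not a witness.

no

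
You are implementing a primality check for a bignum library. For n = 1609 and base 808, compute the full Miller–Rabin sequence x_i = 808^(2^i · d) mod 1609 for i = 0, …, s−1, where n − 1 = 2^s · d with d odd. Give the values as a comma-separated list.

n − 1 = 1608 = 2^3 · 201, so s = 3 and d = 201.
x_0 = 808^201 mod 1609 = 979.
x_1 = 979^2 mod 1609 = 1086.
x_2 = 1086^2 mod 1609 = 1608.

979, 1086, 1608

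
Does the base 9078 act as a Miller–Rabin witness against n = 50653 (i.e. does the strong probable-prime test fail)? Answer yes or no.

yes

n − 1 = 50652 = 2^2 · 12663, so s = 2 and d = 12663.
x_0 = 9078^12663 mod 50653 = 24673.
x_0 is neither 1 nor 50652, so continue squaring.
x_1 = 24673^2 mod 50653 = 9175.
Reached i = s−1 = 1 without hitting −1: 9078 is a Miller–Rabin witness and 50653 is composite.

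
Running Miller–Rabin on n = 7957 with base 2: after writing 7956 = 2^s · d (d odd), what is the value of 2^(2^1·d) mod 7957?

n − 1 = 7956 = 2^2 · 1989, so s = 2 and d = 1989.
x_0 = 2^1989 mod 7957 = 512.
x_1 = 512^2 mod 7957 = 7520.

7520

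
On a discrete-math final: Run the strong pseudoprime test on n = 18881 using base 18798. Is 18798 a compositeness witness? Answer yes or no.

n − 1 = 18880 = 2^6 · 295, so s = 6 and d = 295.
x_0 = 18798^295 mod 18881 = 17427.
x_0 is neither 1 nor 18880, so continue squaring.
x_1 = 17427^2 mod 18881 = 18325.
x_2 = 18325^2 mod 18881 = 7040.
x_3 = 7040^2 mod 18881 = 17856.
x_4 = 17856^2 mod 18881 = 12170.
x_5 = 12170^2 mod 18881 = 6336.
Reached i = s−1 = 5 without hitting −1: 18798 is a Miller–Rabin witness and 18881 is composite.

yes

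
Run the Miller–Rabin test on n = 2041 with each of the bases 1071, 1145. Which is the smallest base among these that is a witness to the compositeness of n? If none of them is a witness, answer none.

1145

n − 1 = 2040 = 2^3 · 255, so s = 3 and d = 255.
Base 1071: x_0 = 1071^255 mod 2041 = 970. x_0 is neither 1 nor 2040, so continue squaring. x_1 = 970^2 mod 2041 = 2040. x_1 ≡ −1, so 1071 is not a witness.
Base 1145: x_0 = 1145^255 mod 2041 = 729. x_0 is neither 1 nor 2040, so continue squaring. x_1 = 729^2 mod 2041 = 781. x_2 = 781^2 mod 2041 = 1743. Reached i = s−1 = 2 without hitting −1: 1145 is a Miller–Rabin witness and 2041 is composite.
The smallest witness among the given bases is 1145.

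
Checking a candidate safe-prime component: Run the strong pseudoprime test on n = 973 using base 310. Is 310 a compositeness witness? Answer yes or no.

n − 1 = 972 = 2^2 · 243, so s = 2 and d = 243.
x_0 = 310^243 mod 973 = 967.
x_0 is neither 1 nor 972, so continue squaring.
x_1 = 967^2 mod 973 = 36.
Reached i = s−1 = 1 without hitting −1: 310 is a Miller–Rabin witness and 973 is composite.

yes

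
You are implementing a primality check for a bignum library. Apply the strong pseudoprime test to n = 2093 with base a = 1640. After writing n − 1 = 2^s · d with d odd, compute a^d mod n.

n − 1 = 2092 = 2^2 · 523, so s = 2 and d = 523.
Repeated squaring mod 2093: 1640^1 ≡ 1640, 1640^2 ≡ 95, 1640^4 ≡ 653, 1640^8 ≡ 1530, 1640^16 ≡ 926, 1640^32 ≡ 1439, 1640^64 ≡ 744, 1640^128 ≡ 984, 1640^256 ≡ 1290, 1640^512 ≡ 165.
523 = 512 + 8 + 2 + 1, so 1640^523 ≡ 165·1530·95·1640 ≡ 1675 (mod 2093).

1675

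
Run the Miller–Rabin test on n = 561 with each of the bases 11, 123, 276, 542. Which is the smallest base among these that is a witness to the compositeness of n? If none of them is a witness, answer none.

11

n − 1 = 560 = 2^4 · 35, so s = 4 and d = 35.
Base 11: x_0 = 11^35 mod 561 = 209. x_0 is neither 1 nor 560, so continue squaring. x_1 = 209^2 mod 561 = 484. x_2 = 484^2 mod 561 = 319. x_3 = 319^2 mod 561 = 220. Reached i = s−1 = 3 without hitting −1: 11 is a Miller–Rabin witness and 561 is composite.
Base 123: x_0 = 123^35 mod 561 = 285. x_0 is neither 1 nor 560, so continue squaring. x_1 = 285^2 mod 561 = 441. x_2 = 441^2 mod 561 = 375. x_3 = 375^2 mod 561 = 375. Reached i = s−1 = 3 without hitting −1: 123 is a Miller–Rabin witness and 561 is composite.
Base 276: x_0 = 276^35 mod 561 = 540. x_0 is neither 1 nor 560, so continue squaring. x_1 = 540^2 mod 561 = 441. x_2 = 441^2 mod 561 = 375. x_3 = 375^2 mod 561 = 375. Reached i = s−1 = 3 without hitting −1: 276 is a Miller–Rabin witness and 561 is composite.
Base 542: x_0 = 542^35 mod 561 = 485. x_0 is neither 1 nor 560, so continue squaring. x_1 = 485^2 mod 561 = 166. x_2 = 166^2 mod 561 = 67. x_3 = 67^2 mod 561 = 1. x_3 = 1 but x_2 ≠ ±1, a nontrivial square root of 1 — 542 is a witness and 561 is composite.
The smallest witness among the given bases is 11.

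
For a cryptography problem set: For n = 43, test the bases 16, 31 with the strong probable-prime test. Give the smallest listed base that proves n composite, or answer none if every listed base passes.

n − 1 = 42 = 2^1 · 21, so s = 1 and d = 21.
Base 16: x_0 = 16^21 mod 43 = 1. x_0 = 1, so 16 is not a witness.
Base 31: x_0 = 31^21 mod 43 = 1. x_0 = 1, so 31 is not a witness.
No listed base is a witness for 43.

none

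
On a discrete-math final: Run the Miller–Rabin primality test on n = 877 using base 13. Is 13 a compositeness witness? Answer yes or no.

n − 1 = 876 = 2^2 · 219, so s = 2 and d = 219.
x_0 = 13^219 mod 877 = 151.
x_0 is neither 1 nor 876, so continue squaring.
x_1 = 151^2 mod 877 = 876.
x_1 ≡ −1, so 13 is not a witness.

no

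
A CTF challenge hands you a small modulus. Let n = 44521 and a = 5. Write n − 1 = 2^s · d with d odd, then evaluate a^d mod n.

n − 1 = 44520 = 2^3 · 5565, so s = 3 and d = 5565.
5^5565 mod 44521 = 3377.

3377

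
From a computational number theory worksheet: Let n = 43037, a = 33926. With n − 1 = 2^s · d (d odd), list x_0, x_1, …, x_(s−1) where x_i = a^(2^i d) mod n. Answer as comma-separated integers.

31580, 43036

n − 1 = 43036 = 2^2 · 10759, so s = 2 and d = 10759.
x_0 = 33926^10759 mod 43037 = 31580.
x_1 = 31580^2 mod 43037 = 43036.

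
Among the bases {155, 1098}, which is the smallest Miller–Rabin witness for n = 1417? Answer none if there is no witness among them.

none

n − 1 = 1416 = 2^3 · 177, so s = 3 and d = 177.
Base 155: x_0 = 155^177 mod 1417 = 1416. x_0 = 1416 ≡ −1, so 155 is not a witness.
Base 1098: x_0 = 1098^177 mod 1417 = 1123. x_0 is neither 1 nor 1416, so continue squaring. x_1 = 1123^2 mod 1417 = 1416. x_1 ≡ −1, so 1098 is not a witness.
No listed base is a witness for 1417.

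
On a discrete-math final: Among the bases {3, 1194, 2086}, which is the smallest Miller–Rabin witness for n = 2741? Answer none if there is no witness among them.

n − 1 = 2740 = 2^2 · 685, so s = 2 and d = 685.
Base 3: x_0 = 3^685 mod 2741 = 2085. x_0 is neither 1 nor 2740, so continue squaring. x_1 = 2085^2 mod 2741 = 2740. x_1 ≡ −1, so 3 is not a witness.
Base 1194: x_0 = 1194^685 mod 2741 = 2085. x_0 is neither 1 nor 2740, so continue squaring. x_1 = 2085^2 mod 2741 = 2740. x_1 ≡ −1, so 1194 is not a witness.
Base 2086: x_0 = 2086^685 mod 2741 = 1. x_0 = 1, so 2086 is not a witness.
No listed base is a witness for 2741.

none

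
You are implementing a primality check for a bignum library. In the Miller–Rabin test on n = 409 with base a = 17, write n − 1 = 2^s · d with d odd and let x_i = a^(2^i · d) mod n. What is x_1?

n − 1 = 408 = 2^3 · 51, so s = 3 and d = 51.
x_0 = 17^51 mod 409 = 1.
x_1 = 1^2 mod 409 = 1.

1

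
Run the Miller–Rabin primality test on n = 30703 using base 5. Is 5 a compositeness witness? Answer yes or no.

no

n − 1 = 30702 = 2^1 · 15351, so s = 1 and d = 15351.
x_0 = 5^15351 mod 30703 = 30702.
x_0 = 30702 ≡ −1, so 5 is not a witness.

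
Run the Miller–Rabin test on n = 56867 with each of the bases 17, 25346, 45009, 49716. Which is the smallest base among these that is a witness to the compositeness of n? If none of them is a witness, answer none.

n − 1 = 56866 = 2^1 · 28433, so s = 1 and d = 28433.
Base 17: x_0 = 17^28433 mod 56867 = 20068. x_0 ∉ {1, 56866} and s = 1, so 17 is a Miller–Rabin witness and 56867 is composite.
Base 25346: x_0 = 25346^28433 mod 56867 = 22325. x_0 ∉ {1, 56866} and s = 1, so 25346 is a Miller–Rabin witness and 56867 is composite.
Base 45009: x_0 = 45009^28433 mod 56867 = 37301. x_0 ∉ {1, 56866} and s = 1, so 45009 is a Miller–Rabin witness and 56867 is composite.
Base 49716: x_0 = 49716^28433 mod 56867 = 34626. x_0 ∉ {1, 56866} and s = 1, so 49716 is a Miller–Rabin witness and 56867 is composite.
The smallest witness among the given bases is 17.

17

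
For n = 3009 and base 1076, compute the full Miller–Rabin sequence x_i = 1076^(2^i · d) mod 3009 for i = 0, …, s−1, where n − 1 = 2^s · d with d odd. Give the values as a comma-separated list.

755, 1324, 1738, 2617, 205, 2908

n − 1 = 3008 = 2^6 · 47, so s = 6 and d = 47.
x_0 = 1076^47 mod 3009 = 755.
x_1 = 755^2 mod 3009 = 1324.
x_2 = 1324^2 mod 3009 = 1738.
x_3 = 1738^2 mod 3009 = 2617.
x_4 = 2617^2 mod 3009 = 205.
x_5 = 205^2 mod 3009 = 2908.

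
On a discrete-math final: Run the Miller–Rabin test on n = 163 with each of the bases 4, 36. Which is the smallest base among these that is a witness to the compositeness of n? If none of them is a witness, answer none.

n − 1 = 162 = 2^1 · 81, so s = 1 and d = 81.
Base 4: x_0 = 4^81 mod 163 = 1. x_0 = 1, so 4 is not a witness.
Base 36: x_0 = 36^81 mod 163 = 1. x_0 = 1, so 36 is not a witness.
No listed base is a witness for 163.

none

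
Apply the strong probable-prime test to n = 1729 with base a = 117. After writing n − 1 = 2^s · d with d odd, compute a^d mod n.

n − 1 = 1728 = 2^6 · 27, so s = 6 and d = 27.
Repeated squaring mod 1729: 117^1 ≡ 117, 117^2 ≡ 1586, 117^4 ≡ 1430, 117^8 ≡ 1222, 117^16 ≡ 1157.
27 = 16 + 8 + 2 + 1, so 117^27 ≡ 1157·1222·1586·117 ≡ 1196 (mod 1729).

1196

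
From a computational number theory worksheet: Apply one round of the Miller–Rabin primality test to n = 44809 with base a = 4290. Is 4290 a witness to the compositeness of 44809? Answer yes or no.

n − 1 = 44808 = 2^3 · 5601, so s = 3 and d = 5601.
x_0 = 4290^5601 mod 44809 = 35097.
x_0 is neither 1 nor 44808, so continue squaring.
x_1 = 35097^2 mod 44809 = 44808.
x_1 ≡ −1, so 4290 is not a witness.

no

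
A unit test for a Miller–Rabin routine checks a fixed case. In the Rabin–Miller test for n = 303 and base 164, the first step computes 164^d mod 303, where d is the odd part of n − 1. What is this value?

n − 1 = 302 = 2^1 · 151, so s = 1 and d = 151.
Repeated squaring mod 303: 164^1 ≡ 164, 164^2 ≡ 232, 164^4 ≡ 193, 164^8 ≡ 283, 164^16 ≡ 97, 164^32 ≡ 16, 164^64 ≡ 256, 164^128 ≡ 88.
151 = 128 + 16 + 4 + 2 + 1, so 164^151 ≡ 88·97·193·232·164 ≡ 38 (mod 303).

38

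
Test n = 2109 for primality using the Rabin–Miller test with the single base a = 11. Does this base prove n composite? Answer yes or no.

n − 1 = 2108 = 2^2 · 527, so s = 2 and d = 527.
x_0 = 11^527 mod 2109 = 767.
x_0 is neither 1 nor 2108, so continue squaring.
x_1 = 767^2 mod 2109 = 1987.
Reached i = s−1 = 1 without hitting −1: 11 is a Miller–Rabin witness and 2109 is composite.

yes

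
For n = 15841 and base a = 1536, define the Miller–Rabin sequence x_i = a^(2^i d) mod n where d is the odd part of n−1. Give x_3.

n − 1 = 15840 = 2^5 · 495, so s = 5 and d = 495.
By repeated squaring, 1536^495 ≡ 12802 (mod 15841).
x_0 = 12802.
x_1 = 12802^2 mod 15841 = 218.
x_2 = 218^2 mod 15841 = 1.
x_3 = 1^2 mod 15841 = 1.

1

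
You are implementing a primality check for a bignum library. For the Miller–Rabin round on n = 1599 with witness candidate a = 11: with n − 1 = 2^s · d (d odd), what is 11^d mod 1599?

n − 1 = 1598 = 2^1 · 799, so s = 1 and d = 799.
Repeated squaring mod 1599: 11^1 ≡ 11, 11^2 ≡ 121, 11^4 ≡ 250, 11^8 ≡ 139, 11^16 ≡ 133, 11^32 ≡ 100, 11^64 ≡ 406, 11^128 ≡ 139, 11^256 ≡ 133, 11^512 ≡ 100.
799 = 512 + 256 + 16 + 8 + 4 + 2 + 1, so 11^799 ≡ 100·133·133·139·250·121·11 ≡ 548 (mod 1599).

548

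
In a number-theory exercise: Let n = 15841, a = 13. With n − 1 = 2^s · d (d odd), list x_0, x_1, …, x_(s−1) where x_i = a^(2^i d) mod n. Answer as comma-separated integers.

n − 1 = 15840 = 2^5 · 495, so s = 5 and d = 495.
x_0 = 13^495 mod 15841 = 8896.
x_1 = 8896^2 mod 15841 = 13021.
x_2 = 13021^2 mod 15841 = 218.
x_3 = 218^2 mod 15841 = 1.
x_4 = 1^2 mod 15841 = 1.

8896, 13021, 218, 1, 1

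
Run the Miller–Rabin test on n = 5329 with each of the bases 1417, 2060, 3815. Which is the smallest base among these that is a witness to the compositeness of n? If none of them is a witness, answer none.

2060

n − 1 = 5328 = 2^4 · 333, so s = 4 and d = 333.
Base 1417: x_0 = 1417^333 mod 5329 = 3847. x_0 is neither 1 nor 5328, so continue squaring. x_1 = 3847^2 mod 5329 = 776. x_2 = 776^2 mod 5329 = 5328. x_2 ≡ −1, so 1417 is not a witness.
Base 2060: x_0 = 2060^333 mod 5329 = 2264. x_0 is neither 1 nor 5328, so continue squaring. x_1 = 2264^2 mod 5329 = 4527. x_2 = 4527^2 mod 5329 = 3724. x_3 = 3724^2 mod 5329 = 2118. Reached i = s−1 = 3 without hitting −1: 2060 is a Miller–Rabin witness and 5329 is composite.
Base 3815: x_0 = 3815^333 mod 5329 = 2966. x_0 is neither 1 nor 5328, so continue squaring. x_1 = 2966^2 mod 5329 = 4306. x_2 = 4306^2 mod 5329 = 2045. x_3 = 2045^2 mod 5329 = 4089. Reached i = s−1 = 3 without hitting −1: 3815 is a Miller–Rabin witness and 5329 is composite.
The smallest witness among the given bases is 2060.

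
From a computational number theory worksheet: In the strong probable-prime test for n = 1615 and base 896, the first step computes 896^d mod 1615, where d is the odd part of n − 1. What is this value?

n − 1 = 1614 = 2^1 · 807, so s = 1 and d = 807.
Repeated squaring mod 1615: 896^1 ≡ 896, 896^2 ≡ 161, 896^4 ≡ 81, 896^8 ≡ 101, 896^16 ≡ 511, 896^32 ≡ 1106, 896^64 ≡ 681, 896^128 ≡ 256, 896^256 ≡ 936, 896^512 ≡ 766.
807 = 512 + 256 + 32 + 4 + 2 + 1, so 896^807 ≡ 766·936·1106·81·161·896 ≡ 126 (mod 1615).

126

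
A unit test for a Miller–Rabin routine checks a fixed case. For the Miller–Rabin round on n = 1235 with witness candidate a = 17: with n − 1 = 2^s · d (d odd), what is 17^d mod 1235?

n − 1 = 1234 = 2^1 · 617, so s = 1 and d = 617.
By repeated squaring, 17^617 ≡ 842 (mod 1235).

842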